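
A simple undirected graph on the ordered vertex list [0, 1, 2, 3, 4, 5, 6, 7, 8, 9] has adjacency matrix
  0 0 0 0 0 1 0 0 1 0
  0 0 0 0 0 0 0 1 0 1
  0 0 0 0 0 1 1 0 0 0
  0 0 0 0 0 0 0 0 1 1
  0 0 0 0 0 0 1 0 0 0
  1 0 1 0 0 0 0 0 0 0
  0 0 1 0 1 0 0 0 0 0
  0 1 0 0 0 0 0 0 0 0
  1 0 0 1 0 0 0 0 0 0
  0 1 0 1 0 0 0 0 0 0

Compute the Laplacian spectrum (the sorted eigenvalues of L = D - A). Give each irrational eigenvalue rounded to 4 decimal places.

With the vertex order [0, 1, 2, 3, 4, 5, 6, 7, 8, 9], the degrees are [2, 2, 2, 2, 1, 2, 2, 1, 2, 2], giving D = diag(2, 2, 2, 2, 1, 2, 2, 1, 2, 2) and L = D - A. L is symmetric positive semidefinite, so every eigenvalue is real and nonnegative. The single zero eigenvalue shows the graph is connected. By the matrix-tree theorem the graph has (1/10) * product of the nonzero eigenvalues = 1 spanning tree.

[0, 0.0979, 0.3820, 0.8244, 1.3820, 2, 2.6180, 3.1756, 3.6180, 3.9021]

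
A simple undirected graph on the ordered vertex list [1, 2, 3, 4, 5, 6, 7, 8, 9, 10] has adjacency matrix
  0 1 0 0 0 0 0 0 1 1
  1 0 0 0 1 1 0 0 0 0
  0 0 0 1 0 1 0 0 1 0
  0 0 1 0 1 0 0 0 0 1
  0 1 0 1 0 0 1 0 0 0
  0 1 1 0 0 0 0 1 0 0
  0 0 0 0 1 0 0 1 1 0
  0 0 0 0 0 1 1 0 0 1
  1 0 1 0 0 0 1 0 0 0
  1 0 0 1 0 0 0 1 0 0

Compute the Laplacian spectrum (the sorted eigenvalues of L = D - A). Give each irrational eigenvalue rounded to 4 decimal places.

Reading degrees in the order [1, 2, 3, 4, 5, 6, 7, 8, 9, 10] gives [3, 3, 3, 3, 3, 3, 3, 3, 3, 3]; set D = diag(3, 3, 3, 3, 3, 3, 3, 3, 3, 3) and form L = D - A. Diagonalising L (or applying a numerical eigensolver to the 10x10 matrix) gives the spectrum above. The single zero eigenvalue shows the graph is connected. There is one zero in the spectrum, matching the 1 component. The eigenvalues sum to 30, which equals trace(L) = 2|E|.

[0, 2, 2, 2, 2, 2, 5, 5, 5, 5]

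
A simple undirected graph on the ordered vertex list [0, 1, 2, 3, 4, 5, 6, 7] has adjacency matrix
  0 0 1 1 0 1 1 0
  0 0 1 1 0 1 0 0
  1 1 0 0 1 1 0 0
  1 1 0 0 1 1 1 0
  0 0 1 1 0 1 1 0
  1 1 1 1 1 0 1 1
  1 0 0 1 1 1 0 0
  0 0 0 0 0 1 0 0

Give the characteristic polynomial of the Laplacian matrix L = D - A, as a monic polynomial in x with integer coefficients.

x^8 - 32x^7 + 422x^6 - 2958x^5 + 11815x^4 - 26576x^3 + 30512x^2 - 13184x

Reading degrees in the order [0, 1, 2, 3, 4, 5, 6, 7] gives [4, 3, 4, 5, 4, 7, 4, 1]; set D = diag(4, 3, 4, 5, 4, 7, 4, 1) and form L = D - A. L has integer entries, so p(x) = det(xI - L) has integer coefficients. Expanding the determinant yields x^8 - 32x^7 + 422x^6 - 2958x^5 + 11815x^4 - 26576x^3 + 30512x^2 - 13184x. The constant term is 0 because L is singular (the all-ones vector lies in its kernel). By the matrix-tree theorem the graph has (1/8) * product of the nonzero eigenvalues = 1648 spanning trees.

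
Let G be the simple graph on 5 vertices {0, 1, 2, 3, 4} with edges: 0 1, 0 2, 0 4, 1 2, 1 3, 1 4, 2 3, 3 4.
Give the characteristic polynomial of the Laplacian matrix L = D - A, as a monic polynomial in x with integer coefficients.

Each diagonal entry of L is the vertex degree and each off-diagonal entry is -1 where an edge is present, 0 otherwise; in the order [0, 1, 2, 3, 4] the diagonal is [3, 4, 3, 3, 3]. Computing det(xI - L) by cofactor expansion (or equivalently via sum-over-permutations) gives x^5 - 16x^4 + 94x^3 - 240x^2 + 225x. Since p(0) = det(-L) = 0, x divides p(x). There is one zero in the spectrum, matching the 1 component.

x^5 - 16x^4 + 94x^3 - 240x^2 + 225x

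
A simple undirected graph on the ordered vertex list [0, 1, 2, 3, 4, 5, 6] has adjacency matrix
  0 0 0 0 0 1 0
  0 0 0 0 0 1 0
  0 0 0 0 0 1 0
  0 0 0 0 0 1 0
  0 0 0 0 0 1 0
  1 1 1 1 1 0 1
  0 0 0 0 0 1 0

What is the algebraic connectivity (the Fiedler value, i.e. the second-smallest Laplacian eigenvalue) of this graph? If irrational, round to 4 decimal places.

Reading degrees in the order [0, 1, 2, 3, 4, 5, 6] gives [1, 1, 1, 1, 1, 6, 1]; set D = diag(1, 1, 1, 1, 1, 6, 1) and form L = D - A. The sorted Laplacian eigenvalues are [0, 1, 1, 1, 1, 1, 7]; the algebraic connectivity is the second entry, 1.

1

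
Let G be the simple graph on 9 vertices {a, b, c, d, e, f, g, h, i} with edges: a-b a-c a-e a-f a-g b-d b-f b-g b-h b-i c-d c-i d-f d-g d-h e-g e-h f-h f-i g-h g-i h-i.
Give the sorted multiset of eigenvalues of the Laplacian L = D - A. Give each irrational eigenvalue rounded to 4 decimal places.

Reading degrees in the order [a, b, c, d, e, f, g, h, i] gives [5, 6, 3, 5, 3, 5, 6, 6, 5]; set D = diag(5, 6, 3, 5, 3, 5, 6, 6, 5) and form L = D - A. L is symmetric positive semidefinite, so every eigenvalue is real and nonnegative. The eigenvalues sum to 44, which equals trace(L) = 2|E|.

[0, 2.5284, 3.2147, 4.8780, 5, 5.6836, 7.2074, 7.3624, 8.1254]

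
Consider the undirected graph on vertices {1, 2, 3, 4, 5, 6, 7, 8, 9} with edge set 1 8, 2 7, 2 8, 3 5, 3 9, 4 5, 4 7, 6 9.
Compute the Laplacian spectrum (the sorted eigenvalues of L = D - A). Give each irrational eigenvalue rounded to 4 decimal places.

With the vertex order [1, 2, 3, 4, 5, 6, 7, 8, 9], the degrees are [1, 2, 2, 2, 2, 1, 2, 2, 2], giving D = diag(1, 2, 2, 2, 2, 1, 2, 2, 2) and L = D - A. The multiplicity of 0 as a Laplacian eigenvalue equals the number of connected components. The eigenvalues sum to 16, which equals trace(L) = 2|E|.

[0, 0.1206, 0.4679, 1, 1.6527, 2.3473, 3, 3.5321, 3.8794]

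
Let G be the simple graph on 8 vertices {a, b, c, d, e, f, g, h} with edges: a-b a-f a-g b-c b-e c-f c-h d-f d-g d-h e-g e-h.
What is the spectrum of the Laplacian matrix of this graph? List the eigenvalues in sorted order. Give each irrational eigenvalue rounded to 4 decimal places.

With the vertex order [a, b, c, d, e, f, g, h], the degrees are [3, 3, 3, 3, 3, 3, 3, 3], giving D = diag(3, 3, 3, 3, 3, 3, 3, 3) and L = D - A. The multiplicity of 0 as a Laplacian eigenvalue equals the number of connected components. The largest eigenvalue, 6, is at most the vertex count 8.

[0, 2, 2, 2, 4, 4, 4, 6]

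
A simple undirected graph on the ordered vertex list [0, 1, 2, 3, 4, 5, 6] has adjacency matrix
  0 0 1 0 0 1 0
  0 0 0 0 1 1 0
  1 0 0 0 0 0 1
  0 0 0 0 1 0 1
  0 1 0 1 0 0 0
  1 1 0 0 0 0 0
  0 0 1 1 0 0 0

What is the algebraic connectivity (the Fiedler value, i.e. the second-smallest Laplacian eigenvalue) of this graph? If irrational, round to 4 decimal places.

0.7530

Reading degrees in the order [0, 1, 2, 3, 4, 5, 6] gives [2, 2, 2, 2, 2, 2, 2]; set D = diag(2, 2, 2, 2, 2, 2, 2) and form L = D - A. The sorted Laplacian eigenvalues are [0, 0.7530, 0.7530, 2.4450, 2.4450, 3.8019, 3.8019]; the algebraic connectivity is the second entry, 0.7530. The eigenvalues sum to 14, which equals trace(L) = 2|E|.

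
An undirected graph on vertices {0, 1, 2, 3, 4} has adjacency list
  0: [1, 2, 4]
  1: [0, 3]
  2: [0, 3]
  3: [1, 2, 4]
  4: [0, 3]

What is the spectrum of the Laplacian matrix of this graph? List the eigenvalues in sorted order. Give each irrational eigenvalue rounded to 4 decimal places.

With the vertex order [0, 1, 2, 3, 4], the degrees are [3, 2, 2, 3, 2], giving D = diag(3, 2, 2, 3, 2) and L = D - A. Since every row of L sums to 0, the all-ones vector is in the kernel and 0 is an eigenvalue. The eigenvalues sum to 12, which equals trace(L) = 2|E|.

[0, 2, 2, 3, 5]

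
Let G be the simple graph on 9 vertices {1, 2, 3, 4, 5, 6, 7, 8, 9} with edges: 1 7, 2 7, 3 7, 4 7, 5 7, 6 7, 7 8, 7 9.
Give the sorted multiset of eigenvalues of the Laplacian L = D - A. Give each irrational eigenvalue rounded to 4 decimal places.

Each diagonal entry of L is the vertex degree and each off-diagonal entry is -1 where an edge is present, 0 otherwise; in the order [1, 2, 3, 4, 5, 6, 7, 8, 9] the diagonal is [1, 1, 1, 1, 1, 1, 8, 1, 1]. The multiplicity of 0 as a Laplacian eigenvalue equals the number of connected components.

[0, 1, 1, 1, 1, 1, 1, 1, 9]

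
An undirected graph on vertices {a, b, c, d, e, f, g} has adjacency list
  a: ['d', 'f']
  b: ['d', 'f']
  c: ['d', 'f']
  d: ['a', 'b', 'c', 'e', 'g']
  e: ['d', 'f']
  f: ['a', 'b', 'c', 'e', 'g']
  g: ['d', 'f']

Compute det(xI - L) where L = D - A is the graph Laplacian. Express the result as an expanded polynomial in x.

x^7 - 20x^6 + 155x^5 - 600x^4 + 1240x^3 - 1312x^2 + 560x

With the vertex order [a, b, c, d, e, f, g], the degrees are [2, 2, 2, 5, 2, 5, 2], giving D = diag(2, 2, 2, 5, 2, 5, 2) and L = D - A. L has integer entries, so p(x) = det(xI - L) has integer coefficients. Expanding the determinant yields x^7 - 20x^6 + 155x^5 - 600x^4 + 1240x^3 - 1312x^2 + 560x. Since p(0) = det(-L) = 0, x divides p(x). There is one zero in the spectrum, matching the 1 component. The eigenvalues sum to 20, which equals trace(L) = 2|E|.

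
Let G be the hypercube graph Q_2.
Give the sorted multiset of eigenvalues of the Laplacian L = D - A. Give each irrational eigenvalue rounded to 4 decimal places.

[0, 2, 2, 4]

The graph has 4 vertices and degree multiset [2, 2, 2, 2]; D is the diagonal matrix of degrees and L = D - A. The multiplicity of 0 as a Laplacian eigenvalue equals the number of connected components. The single zero eigenvalue shows the graph is connected. There is one zero in the spectrum, matching the 1 component.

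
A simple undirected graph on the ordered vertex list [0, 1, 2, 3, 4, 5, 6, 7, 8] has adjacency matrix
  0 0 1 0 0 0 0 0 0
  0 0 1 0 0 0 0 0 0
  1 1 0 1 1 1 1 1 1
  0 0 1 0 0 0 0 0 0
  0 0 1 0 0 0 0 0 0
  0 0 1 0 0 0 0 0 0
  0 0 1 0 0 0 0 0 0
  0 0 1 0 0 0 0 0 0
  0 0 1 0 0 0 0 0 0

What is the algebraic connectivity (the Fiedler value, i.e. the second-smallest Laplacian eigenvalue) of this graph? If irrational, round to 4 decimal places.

1

Reading degrees in the order [0, 1, 2, 3, 4, 5, 6, 7, 8] gives [1, 1, 8, 1, 1, 1, 1, 1, 1]; set D = diag(1, 1, 8, 1, 1, 1, 1, 1, 1) and form L = D - A. The smallest Laplacian eigenvalue is always 0. The next one, lambda_2 = 1, measures how hard the graph is to disconnect: larger values mean better connectivity. There is one zero in the spectrum, matching the 1 component. The largest eigenvalue, 9, is at most the vertex count 9.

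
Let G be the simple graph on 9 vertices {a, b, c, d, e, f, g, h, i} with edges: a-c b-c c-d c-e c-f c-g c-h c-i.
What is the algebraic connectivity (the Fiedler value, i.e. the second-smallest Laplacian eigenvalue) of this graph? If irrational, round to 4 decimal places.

1

Reading degrees in the order [a, b, c, d, e, f, g, h, i] gives [1, 1, 8, 1, 1, 1, 1, 1, 1]; set D = diag(1, 1, 8, 1, 1, 1, 1, 1, 1) and form L = D - A. The sorted Laplacian eigenvalues are [0, 1, 1, 1, 1, 1, 1, 1, 9]; the algebraic connectivity is the second entry, 1. The eigenvalues sum to 16, which equals trace(L) = 2|E|.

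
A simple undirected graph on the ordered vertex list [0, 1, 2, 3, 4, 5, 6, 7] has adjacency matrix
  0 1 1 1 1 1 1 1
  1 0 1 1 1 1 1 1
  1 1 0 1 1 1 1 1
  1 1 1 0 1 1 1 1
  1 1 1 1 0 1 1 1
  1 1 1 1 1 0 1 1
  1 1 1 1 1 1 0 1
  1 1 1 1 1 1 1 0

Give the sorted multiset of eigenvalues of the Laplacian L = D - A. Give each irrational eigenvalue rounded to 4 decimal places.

[0, 8, 8, 8, 8, 8, 8, 8]

With the vertex order [0, 1, 2, 3, 4, 5, 6, 7], the degrees are [7, 7, 7, 7, 7, 7, 7, 7], giving D = diag(7, 7, 7, 7, 7, 7, 7, 7) and L = D - A. The multiplicity of 0 as a Laplacian eigenvalue equals the number of connected components. The single zero eigenvalue shows the graph is connected.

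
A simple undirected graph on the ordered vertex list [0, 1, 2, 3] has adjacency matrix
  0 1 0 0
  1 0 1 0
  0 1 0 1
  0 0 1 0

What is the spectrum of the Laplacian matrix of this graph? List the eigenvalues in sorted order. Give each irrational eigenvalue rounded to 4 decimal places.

[0, 0.5858, 2, 3.4142]

With the vertex order [0, 1, 2, 3], the degrees are [1, 2, 2, 1], giving D = diag(1, 2, 2, 1) and L = D - A. L is symmetric positive semidefinite, so every eigenvalue is real and nonnegative. The single zero eigenvalue shows the graph is connected. By the matrix-tree theorem the graph has (1/4) * product of the nonzero eigenvalues = 1 spanning tree. The largest eigenvalue, 3.4142, is at most the vertex count 4.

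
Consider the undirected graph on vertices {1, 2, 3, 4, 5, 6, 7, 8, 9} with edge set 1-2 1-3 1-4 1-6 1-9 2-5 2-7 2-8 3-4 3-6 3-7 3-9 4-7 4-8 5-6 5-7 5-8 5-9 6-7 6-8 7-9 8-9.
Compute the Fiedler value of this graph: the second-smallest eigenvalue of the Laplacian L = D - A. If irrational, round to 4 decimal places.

3.1981

Reading degrees in the order [1, 2, 3, 4, 5, 6, 7, 8, 9] gives [5, 4, 5, 4, 5, 5, 6, 5, 5]; set D = diag(5, 4, 5, 4, 5, 5, 6, 5, 5) and form L = D - A. The sorted Laplacian eigenvalues are [0, 3.1981, 4.1658, 4.5550, 5, 5.3434, 6.2470, 7, 8.4909]; the algebraic connectivity is the second entry, 3.1981. By the matrix-tree theorem the graph has (1/9) * product of the nonzero eigenvalues = 66885 spanning trees.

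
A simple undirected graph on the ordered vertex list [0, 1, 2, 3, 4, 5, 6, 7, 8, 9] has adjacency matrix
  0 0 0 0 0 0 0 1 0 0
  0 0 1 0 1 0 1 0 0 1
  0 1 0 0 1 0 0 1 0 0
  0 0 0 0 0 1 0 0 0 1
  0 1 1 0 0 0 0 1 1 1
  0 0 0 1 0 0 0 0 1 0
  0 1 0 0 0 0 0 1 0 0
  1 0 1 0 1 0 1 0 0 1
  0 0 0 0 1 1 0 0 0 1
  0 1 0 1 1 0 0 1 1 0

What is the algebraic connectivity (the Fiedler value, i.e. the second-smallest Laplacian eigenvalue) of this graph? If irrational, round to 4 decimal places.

Reading degrees in the order [0, 1, 2, 3, 4, 5, 6, 7, 8, 9] gives [1, 4, 3, 2, 5, 2, 2, 5, 3, 5]; set D = diag(1, 4, 3, 2, 5, 2, 2, 5, 3, 5) and form L = D - A. The smallest Laplacian eigenvalue is always 0. The next one, lambda_2 = 0.6563, measures how hard the graph is to disconnect: larger values mean better connectivity. The eigenvalues sum to 32, which equals trace(L) = 2|E|.

0.6563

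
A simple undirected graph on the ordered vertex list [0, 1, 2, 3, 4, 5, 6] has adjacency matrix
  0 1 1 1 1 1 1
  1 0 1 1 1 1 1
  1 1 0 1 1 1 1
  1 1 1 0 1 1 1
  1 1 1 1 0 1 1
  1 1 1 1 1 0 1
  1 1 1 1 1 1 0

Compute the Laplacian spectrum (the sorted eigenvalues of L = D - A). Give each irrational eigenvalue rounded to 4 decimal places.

With the vertex order [0, 1, 2, 3, 4, 5, 6], the degrees are [6, 6, 6, 6, 6, 6, 6], giving D = diag(6, 6, 6, 6, 6, 6, 6) and L = D - A. Since every row of L sums to 0, the all-ones vector is in the kernel and 0 is an eigenvalue. There is one zero in the spectrum, matching the 1 component. The largest eigenvalue, 7, is at most the vertex count 7.

[0, 7, 7, 7, 7, 7, 7]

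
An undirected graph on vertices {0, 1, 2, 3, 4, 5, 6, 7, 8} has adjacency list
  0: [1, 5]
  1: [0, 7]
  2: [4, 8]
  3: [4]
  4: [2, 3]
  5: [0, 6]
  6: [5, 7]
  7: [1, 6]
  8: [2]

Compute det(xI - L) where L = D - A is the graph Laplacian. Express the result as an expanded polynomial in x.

Each diagonal entry of L is the vertex degree and each off-diagonal entry is -1 where an edge is present, 0 otherwise; in the order [0, 1, 2, 3, 4, 5, 6, 7, 8] the diagonal is [2, 2, 2, 1, 2, 2, 2, 2, 1]. L has integer entries, so p(x) = det(xI - L) has integer coefficients. Expanding the determinant yields x^9 - 16x^8 + 105x^7 - 364x^6 + 715x^5 - 790x^4 + 450x^3 - 100x^2. The constant term is 0 because L is singular (the all-ones vector lies in its kernel). There are 2 zeros in the spectrum, matching the 2 components.

x^9 - 16x^8 + 105x^7 - 364x^6 + 715x^5 - 790x^4 + 450x^3 - 100x^2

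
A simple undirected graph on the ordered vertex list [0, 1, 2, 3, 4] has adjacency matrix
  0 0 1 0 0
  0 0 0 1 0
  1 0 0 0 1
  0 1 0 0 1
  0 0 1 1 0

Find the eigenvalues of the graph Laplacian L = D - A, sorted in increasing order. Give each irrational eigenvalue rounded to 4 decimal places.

With the vertex order [0, 1, 2, 3, 4], the degrees are [1, 1, 2, 2, 2], giving D = diag(1, 1, 2, 2, 2) and L = D - A. Diagonalising L (or applying a numerical eigensolver to the 5x5 matrix) gives the spectrum above.

[0, 0.3820, 1.3820, 2.6180, 3.6180]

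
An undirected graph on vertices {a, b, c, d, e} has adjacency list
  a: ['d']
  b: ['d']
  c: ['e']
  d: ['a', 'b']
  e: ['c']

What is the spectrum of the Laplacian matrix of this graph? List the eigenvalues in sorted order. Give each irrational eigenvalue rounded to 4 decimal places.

[0, 0, 1, 2, 3]

With the vertex order [a, b, c, d, e], the degrees are [1, 1, 1, 2, 1], giving D = diag(1, 1, 1, 2, 1) and L = D - A. The multiplicity of 0 as a Laplacian eigenvalue equals the number of connected components. The 2 zero eigenvalues correspond to the 2 connected components. There are 2 zeros in the spectrum, matching the 2 components. The largest eigenvalue, 3, is at most the vertex count 5.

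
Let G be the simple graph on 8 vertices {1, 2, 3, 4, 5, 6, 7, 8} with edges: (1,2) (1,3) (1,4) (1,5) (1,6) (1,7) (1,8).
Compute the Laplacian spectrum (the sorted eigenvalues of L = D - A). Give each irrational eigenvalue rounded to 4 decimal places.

Each diagonal entry of L is the vertex degree and each off-diagonal entry is -1 where an edge is present, 0 otherwise; in the order [1, 2, 3, 4, 5, 6, 7, 8] the diagonal is [7, 1, 1, 1, 1, 1, 1, 1]. Diagonalising L (or applying a numerical eigensolver to the 8x8 matrix) gives the spectrum above. The single zero eigenvalue shows the graph is connected. There is one zero in the spectrum, matching the 1 component. The largest eigenvalue, 8, is at most the vertex count 8.

[0, 1, 1, 1, 1, 1, 1, 8]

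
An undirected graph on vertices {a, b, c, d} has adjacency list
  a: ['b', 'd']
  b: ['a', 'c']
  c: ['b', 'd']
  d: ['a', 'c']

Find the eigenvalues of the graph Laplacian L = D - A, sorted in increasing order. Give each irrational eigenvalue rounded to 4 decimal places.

With the vertex order [a, b, c, d], the degrees are [2, 2, 2, 2], giving D = diag(2, 2, 2, 2) and L = D - A. L is symmetric positive semidefinite, so every eigenvalue is real and nonnegative. The single zero eigenvalue shows the graph is connected. By the matrix-tree theorem the graph has (1/4) * product of the nonzero eigenvalues = 4 spanning trees.

[0, 2, 2, 4]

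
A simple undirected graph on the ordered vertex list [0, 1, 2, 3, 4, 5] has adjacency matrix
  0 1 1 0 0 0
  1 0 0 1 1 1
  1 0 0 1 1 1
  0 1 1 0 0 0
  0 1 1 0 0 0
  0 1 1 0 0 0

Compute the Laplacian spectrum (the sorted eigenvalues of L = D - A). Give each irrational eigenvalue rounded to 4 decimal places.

Reading degrees in the order [0, 1, 2, 3, 4, 5] gives [2, 4, 4, 2, 2, 2]; set D = diag(2, 4, 4, 2, 2, 2) and form L = D - A. Diagonalising L (or applying a numerical eigensolver to the 6x6 matrix) gives the spectrum above.

[0, 2, 2, 2, 4, 6]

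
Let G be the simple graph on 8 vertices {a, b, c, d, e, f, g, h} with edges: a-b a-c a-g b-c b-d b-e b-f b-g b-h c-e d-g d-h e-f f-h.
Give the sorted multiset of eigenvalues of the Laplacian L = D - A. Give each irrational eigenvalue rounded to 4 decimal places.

With the vertex order [a, b, c, d, e, f, g, h], the degrees are [3, 7, 3, 3, 3, 3, 3, 3], giving D = diag(3, 7, 3, 3, 3, 3, 3, 3) and L = D - A. L is symmetric positive semidefinite, so every eigenvalue is real and nonnegative. The single zero eigenvalue shows the graph is connected. By the matrix-tree theorem the graph has (1/8) * product of the nonzero eigenvalues = 841 spanning trees. The largest eigenvalue, 8, is at most the vertex count 8.

[0, 1.7530, 1.7530, 3.4450, 3.4450, 4.8019, 4.8019, 8]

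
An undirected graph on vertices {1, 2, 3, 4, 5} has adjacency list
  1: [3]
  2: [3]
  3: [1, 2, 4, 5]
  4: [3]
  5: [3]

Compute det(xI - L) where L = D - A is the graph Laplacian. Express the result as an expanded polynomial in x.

Each diagonal entry of L is the vertex degree and each off-diagonal entry is -1 where an edge is present, 0 otherwise; in the order [1, 2, 3, 4, 5] the diagonal is [1, 1, 4, 1, 1]. The eigenvalues of L are [0, 1, 1, 1, 5]; the characteristic polynomial is the product of (x - lambda_i), which multiplies out to x^5 - 8x^4 + 18x^3 - 16x^2 + 5x. Since p(0) = det(-L) = 0, x divides p(x).

x^5 - 8x^4 + 18x^3 - 16x^2 + 5x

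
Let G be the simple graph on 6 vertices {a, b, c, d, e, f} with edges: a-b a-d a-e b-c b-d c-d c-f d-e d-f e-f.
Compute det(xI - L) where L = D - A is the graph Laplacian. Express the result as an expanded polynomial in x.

Each diagonal entry of L is the vertex degree and each off-diagonal entry is -1 where an edge is present, 0 otherwise; in the order [a, b, c, d, e, f] the diagonal is [3, 3, 3, 5, 3, 3]. Computing det(xI - L) by cofactor expansion (or equivalently via sum-over-permutations) gives x^6 - 20x^5 + 155x^4 - 580x^3 + 1045x^2 - 726x. The coefficient of x^5 equals -trace(L) = -20, matching the sum of degrees. There is one zero in the spectrum, matching the 1 component. By the matrix-tree theorem the graph has (1/6) * product of the nonzero eigenvalues = 121 spanning trees.

x^6 - 20x^5 + 155x^4 - 580x^3 + 1045x^2 - 726x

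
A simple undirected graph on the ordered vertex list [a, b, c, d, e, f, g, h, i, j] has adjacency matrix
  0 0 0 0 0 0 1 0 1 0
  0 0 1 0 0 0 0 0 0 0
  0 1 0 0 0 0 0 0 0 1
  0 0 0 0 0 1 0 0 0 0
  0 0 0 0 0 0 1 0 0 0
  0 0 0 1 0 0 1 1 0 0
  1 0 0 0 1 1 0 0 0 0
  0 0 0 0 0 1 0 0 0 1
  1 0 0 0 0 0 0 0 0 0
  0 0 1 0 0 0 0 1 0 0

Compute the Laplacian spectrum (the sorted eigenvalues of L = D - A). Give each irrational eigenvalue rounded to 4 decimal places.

Reading degrees in the order [a, b, c, d, e, f, g, h, i, j] gives [2, 1, 2, 1, 1, 3, 3, 2, 1, 2]; set D = diag(2, 1, 2, 1, 1, 3, 3, 2, 1, 2) and form L = D - A. Diagonalising L (or applying a numerical eigensolver to the 10x10 matrix) gives the spectrum above. The single zero eigenvalue shows the graph is connected. There is one zero in the spectrum, matching the 1 component.

[0, 0.1398, 0.4249, 0.6932, 1, 2, 2.2574, 3.1456, 3.6414, 4.6978]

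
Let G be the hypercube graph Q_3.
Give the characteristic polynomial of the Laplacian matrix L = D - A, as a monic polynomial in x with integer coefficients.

x^8 - 24x^7 + 240x^6 - 1296x^5 + 4080x^4 - 7488x^3 + 7424x^2 - 3072x

The graph has 8 vertices and degree multiset [3, 3, 3, 3, 3, 3, 3, 3]; D is the diagonal matrix of degrees and L = D - A. L has integer entries, so p(x) = det(xI - L) has integer coefficients. Expanding the determinant yields x^8 - 24x^7 + 240x^6 - 1296x^5 + 4080x^4 - 7488x^3 + 7424x^2 - 3072x. The constant term is 0 because L is singular (the all-ones vector lies in its kernel). The largest eigenvalue, 6, is at most the vertex count 8. By the matrix-tree theorem the graph has (1/8) * product of the nonzero eigenvalues = 384 spanning trees.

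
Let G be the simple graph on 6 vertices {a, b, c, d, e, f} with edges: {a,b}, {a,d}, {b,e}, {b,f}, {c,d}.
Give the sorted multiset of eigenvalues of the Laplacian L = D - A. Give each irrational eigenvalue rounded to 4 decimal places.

[0, 0.3249, 1, 1.4608, 3, 4.2143]

Each diagonal entry of L is the vertex degree and each off-diagonal entry is -1 where an edge is present, 0 otherwise; in the order [a, b, c, d, e, f] the diagonal is [2, 3, 1, 2, 1, 1]. Diagonalising L (or applying a numerical eigensolver to the 6x6 matrix) gives the spectrum above. The single zero eigenvalue shows the graph is connected. The largest eigenvalue, 4.2143, is at most the vertex count 6. There is one zero in the spectrum, matching the 1 component.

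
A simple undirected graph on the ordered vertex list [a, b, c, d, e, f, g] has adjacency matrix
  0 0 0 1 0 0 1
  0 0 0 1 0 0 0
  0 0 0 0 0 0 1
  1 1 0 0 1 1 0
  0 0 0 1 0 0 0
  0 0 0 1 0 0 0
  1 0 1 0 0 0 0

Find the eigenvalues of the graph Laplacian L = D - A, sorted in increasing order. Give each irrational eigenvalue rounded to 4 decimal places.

Reading degrees in the order [a, b, c, d, e, f, g] gives [2, 1, 1, 4, 1, 1, 2]; set D = diag(2, 1, 1, 4, 1, 1, 2) and form L = D - A. The multiplicity of 0 as a Laplacian eigenvalue equals the number of connected components. By the matrix-tree theorem the graph has (1/7) * product of the nonzero eigenvalues = 1 spanning tree.

[0, 0.2955, 1, 1, 1.4911, 3.1169, 5.0965]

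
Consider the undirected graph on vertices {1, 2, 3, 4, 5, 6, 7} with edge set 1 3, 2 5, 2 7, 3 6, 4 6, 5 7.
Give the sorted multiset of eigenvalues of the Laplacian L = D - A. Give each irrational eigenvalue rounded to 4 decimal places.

Reading degrees in the order [1, 2, 3, 4, 5, 6, 7] gives [1, 2, 2, 1, 2, 2, 2]; set D = diag(1, 2, 2, 1, 2, 2, 2) and form L = D - A. The multiplicity of 0 as a Laplacian eigenvalue equals the number of connected components. The 2 zero eigenvalues correspond to the 2 connected components. The largest eigenvalue, 3.4142, is at most the vertex count 7.

[0, 0, 0.5858, 2, 3, 3, 3.4142]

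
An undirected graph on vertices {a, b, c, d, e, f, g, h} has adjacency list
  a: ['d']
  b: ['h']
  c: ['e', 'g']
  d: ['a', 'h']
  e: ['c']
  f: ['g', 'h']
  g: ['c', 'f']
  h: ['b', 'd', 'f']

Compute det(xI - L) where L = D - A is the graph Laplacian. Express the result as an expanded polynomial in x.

x^8 - 14x^7 + 77x^6 - 212x^5 + 308x^4 - 228x^3 + 76x^2 - 8x

With the vertex order [a, b, c, d, e, f, g, h], the degrees are [1, 1, 2, 2, 1, 2, 2, 3], giving D = diag(1, 1, 2, 2, 1, 2, 2, 3) and L = D - A. L has integer entries, so p(x) = det(xI - L) has integer coefficients. Expanding the determinant yields x^8 - 14x^7 + 77x^6 - 212x^5 + 308x^4 - 228x^3 + 76x^2 - 8x. The coefficient of x^7 equals -trace(L) = -14, matching the sum of degrees. The eigenvalues sum to 14, which equals trace(L) = 2|E|.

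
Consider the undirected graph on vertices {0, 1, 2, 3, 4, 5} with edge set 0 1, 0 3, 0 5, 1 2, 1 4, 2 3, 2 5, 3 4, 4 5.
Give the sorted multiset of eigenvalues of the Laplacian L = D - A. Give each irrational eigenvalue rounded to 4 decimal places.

Reading degrees in the order [0, 1, 2, 3, 4, 5] gives [3, 3, 3, 3, 3, 3]; set D = diag(3, 3, 3, 3, 3, 3) and form L = D - A. Diagonalising L (or applying a numerical eigensolver to the 6x6 matrix) gives the spectrum above. The single zero eigenvalue shows the graph is connected. There is one zero in the spectrum, matching the 1 component. The eigenvalues sum to 18, which equals trace(L) = 2|E|.

[0, 3, 3, 3, 3, 6]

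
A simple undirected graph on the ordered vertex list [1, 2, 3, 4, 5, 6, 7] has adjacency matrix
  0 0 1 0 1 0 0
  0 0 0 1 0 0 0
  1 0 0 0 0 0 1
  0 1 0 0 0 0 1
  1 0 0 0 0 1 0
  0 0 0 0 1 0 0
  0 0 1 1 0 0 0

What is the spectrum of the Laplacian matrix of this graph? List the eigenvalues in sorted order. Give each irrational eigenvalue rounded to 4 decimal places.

[0, 0.1981, 0.7530, 1.5550, 2.4450, 3.2470, 3.8019]

Each diagonal entry of L is the vertex degree and each off-diagonal entry is -1 where an edge is present, 0 otherwise; in the order [1, 2, 3, 4, 5, 6, 7] the diagonal is [2, 1, 2, 2, 2, 1, 2]. Since every row of L sums to 0, the all-ones vector is in the kernel and 0 is an eigenvalue. By the matrix-tree theorem the graph has (1/7) * product of the nonzero eigenvalues = 1 spanning tree.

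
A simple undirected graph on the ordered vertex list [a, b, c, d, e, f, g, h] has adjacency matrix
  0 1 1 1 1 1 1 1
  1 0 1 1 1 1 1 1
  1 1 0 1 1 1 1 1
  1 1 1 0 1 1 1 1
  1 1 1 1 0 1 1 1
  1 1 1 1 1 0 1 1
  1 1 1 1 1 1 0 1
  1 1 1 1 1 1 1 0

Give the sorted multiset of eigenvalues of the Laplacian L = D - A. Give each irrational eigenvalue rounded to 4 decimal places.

Each diagonal entry of L is the vertex degree and each off-diagonal entry is -1 where an edge is present, 0 otherwise; in the order [a, b, c, d, e, f, g, h] the diagonal is [7, 7, 7, 7, 7, 7, 7, 7]. L is symmetric positive semidefinite, so every eigenvalue is real and nonnegative. The eigenvalues sum to 56, which equals trace(L) = 2|E|.

[0, 8, 8, 8, 8, 8, 8, 8]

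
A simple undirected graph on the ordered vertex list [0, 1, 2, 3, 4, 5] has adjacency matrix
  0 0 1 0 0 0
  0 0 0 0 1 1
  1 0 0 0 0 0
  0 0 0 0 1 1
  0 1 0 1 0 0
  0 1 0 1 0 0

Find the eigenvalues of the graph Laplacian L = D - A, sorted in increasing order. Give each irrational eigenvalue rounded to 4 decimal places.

Each diagonal entry of L is the vertex degree and each off-diagonal entry is -1 where an edge is present, 0 otherwise; in the order [0, 1, 2, 3, 4, 5] the diagonal is [1, 2, 1, 2, 2, 2]. Diagonalising L (or applying a numerical eigensolver to the 6x6 matrix) gives the spectrum above. The 2 zero eigenvalues correspond to the 2 connected components. The largest eigenvalue, 4, is at most the vertex count 6.

[0, 0, 2, 2, 2, 4]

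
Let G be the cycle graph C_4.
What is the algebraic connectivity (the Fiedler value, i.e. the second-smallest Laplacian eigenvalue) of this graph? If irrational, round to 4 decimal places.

2

The graph has 4 vertices and degree multiset [2, 2, 2, 2]; D is the diagonal matrix of degrees and L = D - A. The sorted Laplacian eigenvalues are [0, 2, 2, 4]; the algebraic connectivity is the second entry, 2. There is one zero in the spectrum, matching the 1 component.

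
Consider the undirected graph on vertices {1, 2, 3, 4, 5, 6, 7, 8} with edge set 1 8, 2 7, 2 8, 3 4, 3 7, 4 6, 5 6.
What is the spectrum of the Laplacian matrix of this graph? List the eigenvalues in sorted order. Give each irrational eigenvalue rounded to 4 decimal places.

With the vertex order [1, 2, 3, 4, 5, 6, 7, 8], the degrees are [1, 2, 2, 2, 1, 2, 2, 2], giving D = diag(1, 2, 2, 2, 1, 2, 2, 2) and L = D - A. Since every row of L sums to 0, the all-ones vector is in the kernel and 0 is an eigenvalue. The single zero eigenvalue shows the graph is connected. There is one zero in the spectrum, matching the 1 component. By the matrix-tree theorem the graph has (1/8) * product of the nonzero eigenvalues = 1 spanning tree.

[0, 0.1522, 0.5858, 1.2346, 2, 2.7654, 3.4142, 3.8478]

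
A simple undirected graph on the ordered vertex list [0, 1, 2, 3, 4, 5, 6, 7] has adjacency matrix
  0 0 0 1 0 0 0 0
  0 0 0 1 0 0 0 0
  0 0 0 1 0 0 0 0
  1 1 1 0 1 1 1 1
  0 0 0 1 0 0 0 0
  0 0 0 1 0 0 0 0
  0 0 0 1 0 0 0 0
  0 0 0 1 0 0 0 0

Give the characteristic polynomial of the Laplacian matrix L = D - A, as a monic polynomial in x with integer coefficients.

x^8 - 14x^7 + 63x^6 - 140x^5 + 175x^4 - 126x^3 + 49x^2 - 8x

With the vertex order [0, 1, 2, 3, 4, 5, 6, 7], the degrees are [1, 1, 1, 7, 1, 1, 1, 1], giving D = diag(1, 1, 1, 7, 1, 1, 1, 1) and L = D - A. Computing det(xI - L) by cofactor expansion (or equivalently via sum-over-permutations) gives x^8 - 14x^7 + 63x^6 - 140x^5 + 175x^4 - 126x^3 + 49x^2 - 8x. Since p(0) = det(-L) = 0, x divides p(x). The largest eigenvalue, 8, is at most the vertex count 8. The eigenvalues sum to 14, which equals trace(L) = 2|E|.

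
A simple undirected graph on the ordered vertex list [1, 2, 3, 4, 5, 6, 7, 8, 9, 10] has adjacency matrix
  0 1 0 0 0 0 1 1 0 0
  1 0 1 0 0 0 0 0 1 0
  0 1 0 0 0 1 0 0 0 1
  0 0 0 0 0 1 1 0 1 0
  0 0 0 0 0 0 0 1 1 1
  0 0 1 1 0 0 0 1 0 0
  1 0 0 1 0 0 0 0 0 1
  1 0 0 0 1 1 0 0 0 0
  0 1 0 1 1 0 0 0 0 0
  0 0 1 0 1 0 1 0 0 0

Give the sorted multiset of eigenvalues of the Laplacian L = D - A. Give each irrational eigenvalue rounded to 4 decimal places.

Each diagonal entry of L is the vertex degree and each off-diagonal entry is -1 where an edge is present, 0 otherwise; in the order [1, 2, 3, 4, 5, 6, 7, 8, 9, 10] the diagonal is [3, 3, 3, 3, 3, 3, 3, 3, 3, 3]. L is symmetric positive semidefinite, so every eigenvalue is real and nonnegative. By the matrix-tree theorem the graph has (1/10) * product of the nonzero eigenvalues = 2000 spanning trees. The largest eigenvalue, 5, is at most the vertex count 10.

[0, 2, 2, 2, 2, 2, 5, 5, 5, 5]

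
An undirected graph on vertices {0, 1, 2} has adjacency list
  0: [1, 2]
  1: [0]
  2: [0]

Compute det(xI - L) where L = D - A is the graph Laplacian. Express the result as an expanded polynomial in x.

x^3 - 4x^2 + 3x

Each diagonal entry of L is the vertex degree and each off-diagonal entry is -1 where an edge is present, 0 otherwise; in the order [0, 1, 2] the diagonal is [2, 1, 1]. L has integer entries, so p(x) = det(xI - L) has integer coefficients. Expanding the determinant yields x^3 - 4x^2 + 3x. The constant term is 0 because L is singular (the all-ones vector lies in its kernel). There is one zero in the spectrum, matching the 1 component. The largest eigenvalue, 3, is at most the vertex count 3.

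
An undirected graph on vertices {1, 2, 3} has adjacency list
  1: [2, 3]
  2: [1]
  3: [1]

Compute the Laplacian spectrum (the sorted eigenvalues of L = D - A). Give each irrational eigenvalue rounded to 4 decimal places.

Each diagonal entry of L is the vertex degree and each off-diagonal entry is -1 where an edge is present, 0 otherwise; in the order [1, 2, 3] the diagonal is [2, 1, 1]. Diagonalising L (or applying a numerical eigensolver to the 3x3 matrix) gives the spectrum above. The single zero eigenvalue shows the graph is connected. The eigenvalues sum to 4, which equals trace(L) = 2|E|.

[0, 1, 3]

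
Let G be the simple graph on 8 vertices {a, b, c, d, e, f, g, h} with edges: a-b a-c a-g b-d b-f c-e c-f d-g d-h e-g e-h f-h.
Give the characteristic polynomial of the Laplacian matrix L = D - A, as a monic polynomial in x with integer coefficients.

x^8 - 24x^7 + 240x^6 - 1296x^5 + 4080x^4 - 7488x^3 + 7424x^2 - 3072x

Each diagonal entry of L is the vertex degree and each off-diagonal entry is -1 where an edge is present, 0 otherwise; in the order [a, b, c, d, e, f, g, h] the diagonal is [3, 3, 3, 3, 3, 3, 3, 3]. The eigenvalues of L are [0, 2, 2, 2, 4, 4, 4, 6]; the characteristic polynomial is the product of (x - lambda_i), which multiplies out to x^8 - 24x^7 + 240x^6 - 1296x^5 + 4080x^4 - 7488x^3 + 7424x^2 - 3072x. Since p(0) = det(-L) = 0, x divides p(x). The largest eigenvalue, 6, is at most the vertex count 8.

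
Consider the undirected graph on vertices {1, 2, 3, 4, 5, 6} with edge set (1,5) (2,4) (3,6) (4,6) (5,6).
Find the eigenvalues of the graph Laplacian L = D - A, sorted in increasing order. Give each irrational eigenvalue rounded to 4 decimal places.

[0, 0.3820, 0.6972, 2, 2.6180, 4.3028]

Reading degrees in the order [1, 2, 3, 4, 5, 6] gives [1, 1, 1, 2, 2, 3]; set D = diag(1, 1, 1, 2, 2, 3) and form L = D - A. Diagonalising L (or applying a numerical eigensolver to the 6x6 matrix) gives the spectrum above. By the matrix-tree theorem the graph has (1/6) * product of the nonzero eigenvalues = 1 spanning tree. The eigenvalues sum to 10, which equals trace(L) = 2|E|.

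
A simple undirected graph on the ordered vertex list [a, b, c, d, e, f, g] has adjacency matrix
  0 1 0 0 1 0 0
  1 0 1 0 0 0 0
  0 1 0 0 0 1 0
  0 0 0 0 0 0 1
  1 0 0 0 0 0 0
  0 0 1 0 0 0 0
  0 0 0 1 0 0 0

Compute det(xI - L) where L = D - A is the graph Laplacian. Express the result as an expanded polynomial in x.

With the vertex order [a, b, c, d, e, f, g], the degrees are [2, 2, 2, 1, 1, 1, 1], giving D = diag(2, 2, 2, 1, 1, 1, 1) and L = D - A. L has integer entries, so p(x) = det(xI - L) has integer coefficients. Expanding the determinant yields x^7 - 10x^6 + 37x^5 - 62x^4 + 45x^3 - 10x^2. The constant term is 0 because L is singular (the all-ones vector lies in its kernel). The largest eigenvalue, 3.6180, is at most the vertex count 7.

x^7 - 10x^6 + 37x^5 - 62x^4 + 45x^3 - 10x^2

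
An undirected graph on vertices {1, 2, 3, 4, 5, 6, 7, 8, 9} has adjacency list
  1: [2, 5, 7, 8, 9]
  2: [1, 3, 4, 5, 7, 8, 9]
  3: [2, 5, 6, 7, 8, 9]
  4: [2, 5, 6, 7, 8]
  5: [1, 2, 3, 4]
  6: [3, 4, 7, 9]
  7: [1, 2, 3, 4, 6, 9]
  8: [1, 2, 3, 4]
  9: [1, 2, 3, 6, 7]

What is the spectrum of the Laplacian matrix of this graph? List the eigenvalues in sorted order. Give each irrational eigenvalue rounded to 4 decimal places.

[0, 3.1580, 4, 4.2180, 5.4746, 6, 6.6774, 8.1545, 8.3175]

Reading degrees in the order [1, 2, 3, 4, 5, 6, 7, 8, 9] gives [5, 7, 6, 5, 4, 4, 6, 4, 5]; set D = diag(5, 7, 6, 5, 4, 4, 6, 4, 5) and form L = D - A. The multiplicity of 0 as a Laplacian eigenvalue equals the number of connected components. The eigenvalues sum to 46, which equals trace(L) = 2|E|.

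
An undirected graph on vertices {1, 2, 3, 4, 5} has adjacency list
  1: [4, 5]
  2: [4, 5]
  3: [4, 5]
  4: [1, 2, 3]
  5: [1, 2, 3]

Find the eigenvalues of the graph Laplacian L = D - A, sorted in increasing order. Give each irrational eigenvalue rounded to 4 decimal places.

Reading degrees in the order [1, 2, 3, 4, 5] gives [2, 2, 2, 3, 3]; set D = diag(2, 2, 2, 3, 3) and form L = D - A. L is symmetric positive semidefinite, so every eigenvalue is real and nonnegative. The single zero eigenvalue shows the graph is connected. The eigenvalues sum to 12, which equals trace(L) = 2|E|.

[0, 2, 2, 3, 5]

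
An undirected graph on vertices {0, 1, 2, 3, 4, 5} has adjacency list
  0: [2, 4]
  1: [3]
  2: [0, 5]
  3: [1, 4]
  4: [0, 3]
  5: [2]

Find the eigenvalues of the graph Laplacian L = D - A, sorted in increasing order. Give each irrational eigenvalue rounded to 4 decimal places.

[0, 0.2679, 1, 2, 3, 3.7321]

Reading degrees in the order [0, 1, 2, 3, 4, 5] gives [2, 1, 2, 2, 2, 1]; set D = diag(2, 1, 2, 2, 2, 1) and form L = D - A. Since every row of L sums to 0, the all-ones vector is in the kernel and 0 is an eigenvalue. The single zero eigenvalue shows the graph is connected. By the matrix-tree theorem the graph has (1/6) * product of the nonzero eigenvalues = 1 spanning tree.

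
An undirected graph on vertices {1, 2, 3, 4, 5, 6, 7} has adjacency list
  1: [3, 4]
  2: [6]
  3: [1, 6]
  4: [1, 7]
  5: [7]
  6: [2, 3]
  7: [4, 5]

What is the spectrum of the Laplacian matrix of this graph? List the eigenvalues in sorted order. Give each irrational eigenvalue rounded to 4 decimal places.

Reading degrees in the order [1, 2, 3, 4, 5, 6, 7] gives [2, 1, 2, 2, 1, 2, 2]; set D = diag(2, 1, 2, 2, 1, 2, 2) and form L = D - A. The multiplicity of 0 as a Laplacian eigenvalue equals the number of connected components. The eigenvalues sum to 12, which equals trace(L) = 2|E|. The largest eigenvalue, 3.8019, is at most the vertex count 7.

[0, 0.1981, 0.7530, 1.5550, 2.4450, 3.2470, 3.8019]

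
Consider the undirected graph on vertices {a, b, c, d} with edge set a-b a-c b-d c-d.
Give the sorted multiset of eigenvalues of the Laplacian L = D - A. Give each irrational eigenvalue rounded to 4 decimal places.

With the vertex order [a, b, c, d], the degrees are [2, 2, 2, 2], giving D = diag(2, 2, 2, 2) and L = D - A. Since every row of L sums to 0, the all-ones vector is in the kernel and 0 is an eigenvalue. The single zero eigenvalue shows the graph is connected. The largest eigenvalue, 4, is at most the vertex count 4.

[0, 2, 2, 4]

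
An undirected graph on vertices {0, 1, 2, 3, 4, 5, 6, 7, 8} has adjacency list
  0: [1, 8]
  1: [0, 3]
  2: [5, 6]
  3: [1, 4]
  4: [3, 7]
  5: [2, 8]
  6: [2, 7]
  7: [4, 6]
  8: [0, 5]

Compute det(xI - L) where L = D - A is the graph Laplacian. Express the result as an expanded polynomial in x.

x^9 - 18x^8 + 135x^7 - 546x^6 + 1287x^5 - 1782x^4 + 1386x^3 - 540x^2 + 81x

Each diagonal entry of L is the vertex degree and each off-diagonal entry is -1 where an edge is present, 0 otherwise; in the order [0, 1, 2, 3, 4, 5, 6, 7, 8] the diagonal is [2, 2, 2, 2, 2, 2, 2, 2, 2]. Computing det(xI - L) by cofactor expansion (or equivalently via sum-over-permutations) gives x^9 - 18x^8 + 135x^7 - 546x^6 + 1287x^5 - 1782x^4 + 1386x^3 - 540x^2 + 81x. The constant term is 0 because L is singular (the all-ones vector lies in its kernel). The eigenvalues sum to 18, which equals trace(L) = 2|E|. By the matrix-tree theorem the graph has (1/9) * product of the nonzero eigenvalues = 9 spanning trees.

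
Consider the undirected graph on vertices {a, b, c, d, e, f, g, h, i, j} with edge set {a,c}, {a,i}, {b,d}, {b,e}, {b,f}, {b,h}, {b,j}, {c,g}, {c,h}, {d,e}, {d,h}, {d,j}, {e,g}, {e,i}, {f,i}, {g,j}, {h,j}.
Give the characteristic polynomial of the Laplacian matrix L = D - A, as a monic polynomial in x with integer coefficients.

x^10 - 34x^9 + 499x^8 - 4138x^7 + 21301x^6 - 70336x^5 + 148374x^4 - 191946x^3 + 137544x^2 - 41470x

Reading degrees in the order [a, b, c, d, e, f, g, h, i, j] gives [2, 5, 3, 4, 4, 2, 3, 4, 3, 4]; set D = diag(2, 5, 3, 4, 4, 2, 3, 4, 3, 4) and form L = D - A. L has integer entries, so p(x) = det(xI - L) has integer coefficients. Expanding the determinant yields x^10 - 34x^9 + 499x^8 - 4138x^7 + 21301x^6 - 70336x^5 + 148374x^4 - 191946x^3 + 137544x^2 - 41470x. The constant term is 0 because L is singular (the all-ones vector lies in its kernel).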